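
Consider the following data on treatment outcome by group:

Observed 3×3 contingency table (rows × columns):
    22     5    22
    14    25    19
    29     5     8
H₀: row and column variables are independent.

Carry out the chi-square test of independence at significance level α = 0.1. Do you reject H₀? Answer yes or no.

reject H₀: yes

Row totals [49, 58, 42], col totals [65, 35, 49], n=149
χ² = (22−21.38)²/21.38 + (5−11.51)²/11.51 + (22−16.11)²/16.11 + (14−25.30)²/25.30 + (25−13.62)²/13.62 + (19−19.07)²/19.07 + (29−18.32)²/18.32 + (5−9.87)²/9.87 + (8−13.81)²/13.81 = 31.4659
df = 4
p-value (upper-tail) = 0.00000
At α=0.1: p < α → reject H₀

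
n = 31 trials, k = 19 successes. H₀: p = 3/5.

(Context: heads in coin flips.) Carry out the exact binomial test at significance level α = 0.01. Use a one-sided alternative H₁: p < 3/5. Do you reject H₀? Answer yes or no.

Exact binomial: n=31, k=19, p₀=3/5=0.6000
P(X≤19) from Σ C(n,i)·p₀^i·(1−p₀)^(n−i)
p-value (one-sided, H₁ less) = 0.62476
At α=0.01: p ≥ α → fail to reject H₀

reject H₀: no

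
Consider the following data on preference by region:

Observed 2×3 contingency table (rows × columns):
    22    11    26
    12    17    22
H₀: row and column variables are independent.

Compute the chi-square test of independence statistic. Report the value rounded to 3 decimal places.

test statistic = 4.000

Row totals [59, 51], col totals [34, 28, 48], n=110
χ² = (22−18.24)²/18.24 + (11−15.02)²/15.02 + (26−25.75)²/25.75 + (12−15.76)²/15.76 + (17−12.98)²/12.98 + (22−22.25)²/22.25 = 3.9996
df = 2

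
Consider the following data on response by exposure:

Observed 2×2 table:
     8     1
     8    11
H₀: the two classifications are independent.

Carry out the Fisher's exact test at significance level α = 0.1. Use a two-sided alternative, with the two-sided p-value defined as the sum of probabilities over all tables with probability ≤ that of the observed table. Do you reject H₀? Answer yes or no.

reject H₀: yes

Margins: r₁=9, r₂=19, c₁=16, c₂=12, n=28
p_obs = C(9,8)·C(19,8)/C(28,16); sum pmf over tables with pmf ≤ p_obs
p-value (two-sided) = 0.03896
At α=0.1: p < α → reject H₀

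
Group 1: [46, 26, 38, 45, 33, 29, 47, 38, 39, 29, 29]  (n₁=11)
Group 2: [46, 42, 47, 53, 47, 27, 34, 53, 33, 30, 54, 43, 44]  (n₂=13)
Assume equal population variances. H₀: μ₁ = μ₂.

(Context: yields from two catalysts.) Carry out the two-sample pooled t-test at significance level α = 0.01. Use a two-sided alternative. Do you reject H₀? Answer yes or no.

reject H₀: no

x̄₁=36.273, s₁=7.577, n₁=11
x̄₂=42.538, s₂=8.978, n₂=13
s_p² = [10·7.577² + 12·8.978²]/22 = 70.0642
SE = √(s_p²·(1/11+1/13)) = 3.4291
t = (36.273−42.538)/3.4291 = -1.8272
df = 22
p-value (two-sided) = 0.08127
At α=0.01: p ≥ α → fail to reject H₀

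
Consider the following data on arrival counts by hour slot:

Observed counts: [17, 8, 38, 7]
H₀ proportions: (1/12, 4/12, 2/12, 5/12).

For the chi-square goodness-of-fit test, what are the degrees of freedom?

degrees of freedom = 3

df = k − 1 = 4 − 1 = 3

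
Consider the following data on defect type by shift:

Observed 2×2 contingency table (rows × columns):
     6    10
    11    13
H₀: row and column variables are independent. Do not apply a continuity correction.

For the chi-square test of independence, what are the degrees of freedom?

df = (r−1)(c−1) = (2−1)·(2−1) = 1

degrees of freedom = 1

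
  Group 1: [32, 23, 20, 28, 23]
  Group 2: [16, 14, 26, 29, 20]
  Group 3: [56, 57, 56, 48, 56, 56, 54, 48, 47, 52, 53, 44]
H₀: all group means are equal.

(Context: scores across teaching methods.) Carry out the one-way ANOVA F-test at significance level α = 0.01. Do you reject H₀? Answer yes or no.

reject H₀: yes

Group means [25.20, 21.00, 52.25], grand mean 39.000
SSB = Σnᵢ(x̄ᵢ−x̄)² = 4678.950; SSW = ΣΣ(x−x̄ᵢ)² = 469.050
MSB = 4678.950/2 = 2339.4750; MSW = 469.050/19 = 24.6868
F = MSB/MSW = 94.7661
df = (2, 19)
p-value (upper-tail) = 0.00000
At α=0.01: p < α → reject H₀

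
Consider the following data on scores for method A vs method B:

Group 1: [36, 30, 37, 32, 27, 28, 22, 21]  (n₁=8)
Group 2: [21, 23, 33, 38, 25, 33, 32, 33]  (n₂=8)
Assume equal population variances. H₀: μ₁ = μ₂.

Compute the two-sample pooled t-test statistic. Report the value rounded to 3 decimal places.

x̄₁=29.125, s₁=5.866, n₁=8
x̄₂=29.750, s₂=5.970, n₂=8
s_p² = [7·5.866² + 7·5.970²]/14 = 35.0268
SE = √(s_p²·(1/8+1/8)) = 2.9592
t = (29.125−29.750)/2.9592 = -0.2112
df = 14

test statistic = -0.211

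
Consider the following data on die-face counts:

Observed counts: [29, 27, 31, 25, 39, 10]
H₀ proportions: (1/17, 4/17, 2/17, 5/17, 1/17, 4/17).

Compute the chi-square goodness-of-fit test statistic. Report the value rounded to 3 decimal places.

test statistic = 174.222

n = 161; E_i = n·p_i = [9.47, 37.88, 18.94, 47.35, 9.47, 37.88]
χ² = (29−9.47)²/9.47 + (27−37.88)²/37.88 + (31−18.94)²/18.94 + (25−47.35)²/47.35 + (39−9.47)²/9.47 + (10−37.88)²/37.88 = 174.2220
df = 5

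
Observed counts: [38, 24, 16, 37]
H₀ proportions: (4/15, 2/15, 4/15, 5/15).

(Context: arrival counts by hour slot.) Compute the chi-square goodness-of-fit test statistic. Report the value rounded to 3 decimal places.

n = 115; E_i = n·p_i = [30.67, 15.33, 30.67, 38.33]
χ² = (38−30.67)²/30.67 + (24−15.33)²/15.33 + (16−30.67)²/30.67 + (37−38.33)²/38.33 = 13.7130
df = 3

test statistic = 13.713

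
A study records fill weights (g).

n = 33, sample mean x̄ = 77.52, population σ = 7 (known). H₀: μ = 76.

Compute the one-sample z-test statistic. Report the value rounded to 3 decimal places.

SE = σ/√n = 7/√33 = 1.2185
z = (x̄−μ₀)/SE = (77.52−76)/1.2185 = 1.2474

test statistic = 1.247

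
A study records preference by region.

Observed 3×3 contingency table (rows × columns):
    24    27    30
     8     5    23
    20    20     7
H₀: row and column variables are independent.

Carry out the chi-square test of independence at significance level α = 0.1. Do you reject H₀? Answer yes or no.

Row totals [81, 36, 47], col totals [52, 52, 60], n=164
χ² = (24−25.68)²/25.68 + (27−25.68)²/25.68 + (30−29.63)²/29.63 + (8−11.41)²/11.41 + (5−11.41)²/11.41 + (23−13.17)²/13.17 + (20−14.90)²/14.90 + (20−14.90)²/14.90 + (7−17.20)²/17.20 = 21.6763
df = 4
p-value (upper-tail) = 0.00023
At α=0.1: p < α → reject H₀

reject H₀: yes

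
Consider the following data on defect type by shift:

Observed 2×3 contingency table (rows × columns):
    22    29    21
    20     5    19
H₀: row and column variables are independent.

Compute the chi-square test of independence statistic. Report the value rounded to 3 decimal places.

Row totals [72, 44], col totals [42, 34, 40], n=116
χ² = (22−26.07)²/26.07 + (29−21.10)²/21.10 + (21−24.83)²/24.83 + (20−15.93)²/15.93 + (5−12.90)²/12.90 + (19−15.17)²/15.17 = 11.0199
df = 2

test statistic = 11.020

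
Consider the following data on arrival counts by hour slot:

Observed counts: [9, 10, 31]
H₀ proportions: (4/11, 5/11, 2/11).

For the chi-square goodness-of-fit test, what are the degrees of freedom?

degrees of freedom = 2

df = k − 1 = 3 − 1 = 2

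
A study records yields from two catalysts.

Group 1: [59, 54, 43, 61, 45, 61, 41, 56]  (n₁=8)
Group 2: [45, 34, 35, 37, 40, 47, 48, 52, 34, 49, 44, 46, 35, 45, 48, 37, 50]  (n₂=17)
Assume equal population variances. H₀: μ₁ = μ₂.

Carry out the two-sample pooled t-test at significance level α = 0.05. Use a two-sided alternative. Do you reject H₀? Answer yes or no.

x̄₁=52.500, s₁=8.281, n₁=8
x̄₂=42.706, s₂=6.223, n₂=17
s_p² = [7·8.281² + 16·6.223²]/23 = 47.8056
SE = √(s_p²·(1/8+1/17)) = 2.9644
t = (52.500−42.706)/2.9644 = 3.3039
df = 23
p-value (two-sided) = 0.00310
At α=0.05: p < α → reject H₀

reject H₀: yes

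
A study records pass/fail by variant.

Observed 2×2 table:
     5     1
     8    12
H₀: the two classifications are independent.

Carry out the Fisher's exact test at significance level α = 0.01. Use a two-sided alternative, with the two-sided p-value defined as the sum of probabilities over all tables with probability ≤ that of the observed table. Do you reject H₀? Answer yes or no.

reject H₀: no

Margins: r₁=6, r₂=20, c₁=13, c₂=13, n=26
p_obs = C(6,5)·C(20,8)/C(26,13); sum pmf over tables with pmf ≤ p_obs
p-value (two-sided) = 0.16025
At α=0.01: p ≥ α → fail to reject H₀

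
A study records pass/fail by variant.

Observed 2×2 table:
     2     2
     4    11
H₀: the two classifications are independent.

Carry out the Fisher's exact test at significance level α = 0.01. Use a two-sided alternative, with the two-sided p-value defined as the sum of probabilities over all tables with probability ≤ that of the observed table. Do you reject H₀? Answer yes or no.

reject H₀: no

Margins: r₁=4, r₂=15, c₁=6, c₂=13, n=19
p_obs = C(4,2)·C(15,4)/C(19,6); sum pmf over tables with pmf ≤ p_obs
p-value (two-sided) = 0.55728
At α=0.01: p ≥ α → fail to reject H₀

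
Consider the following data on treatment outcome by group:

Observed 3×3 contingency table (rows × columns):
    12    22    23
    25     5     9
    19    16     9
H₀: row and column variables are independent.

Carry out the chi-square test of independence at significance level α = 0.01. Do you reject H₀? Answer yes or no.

Row totals [57, 39, 44], col totals [56, 43, 41], n=140
χ² = (12−22.80)²/22.80 + (22−17.51)²/17.51 + (23−16.69)²/16.69 + (25−15.60)²/15.60 + (5−11.98)²/11.98 + (9−11.42)²/11.42 + (19−17.60)²/17.60 + (16−13.51)²/13.51 + (9−12.89)²/12.89 = 20.6353
df = 4
p-value (upper-tail) = 0.00037
At α=0.01: p < α → reject H₀

reject H₀: yes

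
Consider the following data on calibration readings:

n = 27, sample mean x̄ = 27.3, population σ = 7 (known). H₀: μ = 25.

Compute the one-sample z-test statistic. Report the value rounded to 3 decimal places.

SE = σ/√n = 7/√27 = 1.3472
z = (x̄−μ₀)/SE = (27.3−25)/1.3472 = 1.7073

test statistic = 1.707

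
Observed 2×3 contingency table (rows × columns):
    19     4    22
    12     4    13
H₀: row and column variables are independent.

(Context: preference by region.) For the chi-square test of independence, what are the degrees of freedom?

degrees of freedom = 2

df = (r−1)(c−1) = (2−1)·(3−1) = 2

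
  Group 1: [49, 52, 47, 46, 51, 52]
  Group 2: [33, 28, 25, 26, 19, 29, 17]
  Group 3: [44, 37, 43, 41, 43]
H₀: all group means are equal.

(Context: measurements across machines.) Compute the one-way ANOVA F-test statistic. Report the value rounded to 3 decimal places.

test statistic = 58.720

Group means [49.50, 25.29, 41.60], grand mean 37.889
SSB = Σnᵢ(x̄ᵢ−x̄)² = 1989.649; SSW = ΣΣ(x−x̄ᵢ)² = 254.129
MSB = 1989.649/2 = 994.8246; MSW = 254.129/15 = 16.9419
F = MSB/MSW = 58.7198
df = (2, 15)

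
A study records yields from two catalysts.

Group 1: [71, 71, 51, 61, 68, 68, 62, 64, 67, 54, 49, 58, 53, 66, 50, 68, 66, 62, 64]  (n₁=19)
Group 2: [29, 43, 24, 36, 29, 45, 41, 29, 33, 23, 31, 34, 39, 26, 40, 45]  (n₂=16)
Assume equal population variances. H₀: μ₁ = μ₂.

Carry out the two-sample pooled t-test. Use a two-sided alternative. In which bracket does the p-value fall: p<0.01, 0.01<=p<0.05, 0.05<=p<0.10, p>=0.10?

x̄₁=61.737, s₁=7.187, n₁=19
x̄₂=34.188, s₂=7.332, n₂=16
s_p² = [18·7.187² + 15·7.332²]/33 = 52.6097
SE = √(s_p²·(1/19+1/16)) = 2.4611
t = (61.737−34.188)/2.4611 = 11.1939
df = 33
p-value (two-sided) = 0.00000
→ bracket: p<0.01

p-value bracket: p<0.01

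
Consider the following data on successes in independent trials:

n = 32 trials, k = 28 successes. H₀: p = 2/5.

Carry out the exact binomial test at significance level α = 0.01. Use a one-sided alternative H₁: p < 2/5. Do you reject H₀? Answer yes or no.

reject H₀: no

Exact binomial: n=32, k=28, p₀=2/5=0.4000
P(X≤28) from Σ C(n,i)·p₀^i·(1−p₀)^(n−i)
p-value (one-sided, H₁ less) = 1.00000
At α=0.01: p ≥ α → fail to reject H₀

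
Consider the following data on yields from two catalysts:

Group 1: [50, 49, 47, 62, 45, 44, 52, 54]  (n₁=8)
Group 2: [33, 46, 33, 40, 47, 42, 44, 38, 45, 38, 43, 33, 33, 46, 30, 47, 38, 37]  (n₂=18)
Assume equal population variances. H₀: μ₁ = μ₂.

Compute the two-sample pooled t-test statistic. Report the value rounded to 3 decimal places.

x̄₁=50.375, s₁=5.780, n₁=8
x̄₂=39.611, s₂=5.627, n₂=18
s_p² = [7·5.780² + 17·5.627²]/24 = 32.1730
SE = √(s_p²·(1/8+1/18)) = 2.4102
t = (50.375−39.611)/2.4102 = 4.4660
df = 24

test statistic = 4.466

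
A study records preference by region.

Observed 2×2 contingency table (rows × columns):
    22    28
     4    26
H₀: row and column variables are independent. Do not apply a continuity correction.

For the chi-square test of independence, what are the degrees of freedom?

degrees of freedom = 1

df = (r−1)(c−1) = (2−1)·(2−1) = 1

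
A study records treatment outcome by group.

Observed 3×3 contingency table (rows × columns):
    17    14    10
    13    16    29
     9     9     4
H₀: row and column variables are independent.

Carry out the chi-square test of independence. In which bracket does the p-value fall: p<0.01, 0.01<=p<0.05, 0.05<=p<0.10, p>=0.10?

Row totals [41, 58, 22], col totals [39, 39, 43], n=121
χ² = (17−13.21)²/13.21 + (14−13.21)²/13.21 + (10−14.57)²/14.57 + (13−18.69)²/18.69 + (16−18.69)²/18.69 + (29−20.61)²/20.61 + (9−7.09)²/7.09 + (9−7.09)²/7.09 + (4−7.82)²/7.82 = 10.9937
df = 4
p-value (upper-tail) = 0.02664
→ bracket: 0.01<=p<0.05

p-value bracket: 0.01<=p<0.05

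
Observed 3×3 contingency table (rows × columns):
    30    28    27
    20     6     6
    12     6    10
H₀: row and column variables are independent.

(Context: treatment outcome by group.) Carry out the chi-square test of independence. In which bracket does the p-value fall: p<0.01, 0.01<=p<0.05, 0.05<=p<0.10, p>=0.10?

Row totals [85, 32, 28], col totals [62, 40, 43], n=145
χ² = (30−36.34)²/36.34 + (28−23.45)²/23.45 + (27−25.21)²/25.21 + (20−13.68)²/13.68 + (6−8.83)²/8.83 + (6−9.49)²/9.49 + (12−11.97)²/11.97 + (6−7.72)²/7.72 + (10−8.30)²/8.30 = 7.9559
df = 4
p-value (upper-tail) = 0.09321
→ bracket: 0.05<=p<0.10

p-value bracket: 0.05<=p<0.10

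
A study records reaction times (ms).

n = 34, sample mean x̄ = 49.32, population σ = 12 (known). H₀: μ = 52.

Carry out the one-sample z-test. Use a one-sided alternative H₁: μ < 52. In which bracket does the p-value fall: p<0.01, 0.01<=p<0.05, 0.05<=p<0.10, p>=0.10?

p-value bracket: 0.05<=p<0.10

SE = σ/√n = 12/√34 = 2.0580
z = (x̄−μ₀)/SE = (49.32−52)/2.0580 = -1.3022
p-value (one-sided, H₁ less) = 0.09642
→ bracket: 0.05<=p<0.10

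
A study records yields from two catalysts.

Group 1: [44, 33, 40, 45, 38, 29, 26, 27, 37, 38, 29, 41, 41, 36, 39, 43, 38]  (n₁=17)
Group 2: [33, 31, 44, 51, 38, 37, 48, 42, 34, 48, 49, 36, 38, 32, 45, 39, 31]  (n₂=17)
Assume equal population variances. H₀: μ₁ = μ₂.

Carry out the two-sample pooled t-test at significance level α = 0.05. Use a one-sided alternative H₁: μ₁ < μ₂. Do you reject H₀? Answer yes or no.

reject H₀: no

x̄₁=36.706, s₁=5.924, n₁=17
x̄₂=39.765, s₂=6.704, n₂=17
s_p² = [16·5.924² + 16·6.704²]/32 = 40.0184
SE = √(s_p²·(1/17+1/17)) = 2.1698
t = (36.706−39.765)/2.1698 = -1.4097
df = 32
p-value (one-sided, H₁ less) = 0.08413
At α=0.05: p ≥ α → fail to reject H₀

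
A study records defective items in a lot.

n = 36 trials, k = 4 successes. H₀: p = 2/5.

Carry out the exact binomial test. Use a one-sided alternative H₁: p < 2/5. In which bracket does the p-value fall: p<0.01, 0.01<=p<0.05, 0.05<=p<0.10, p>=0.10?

p-value bracket: p<0.01

Exact binomial: n=36, k=4, p₀=2/5=0.4000
P(X≤4) from Σ C(n,i)·p₀^i·(1−p₀)^(n−i)
p-value (one-sided, H₁ less) = 0.00014
→ bracket: p<0.01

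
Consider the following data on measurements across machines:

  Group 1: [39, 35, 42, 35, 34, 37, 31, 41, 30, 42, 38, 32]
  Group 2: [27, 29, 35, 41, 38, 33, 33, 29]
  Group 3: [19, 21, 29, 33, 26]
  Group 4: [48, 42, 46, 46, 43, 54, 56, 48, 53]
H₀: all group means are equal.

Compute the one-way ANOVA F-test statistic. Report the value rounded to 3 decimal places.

Group means [36.33, 33.12, 25.60, 48.44], grand mean 37.206
SSB = Σnᵢ(x̄ᵢ−x̄)² = 1952.595; SSW = ΣΣ(x−x̄ᵢ)² = 676.964
MSB = 1952.595/3 = 650.8650; MSW = 676.964/30 = 22.5655
F = MSB/MSW = 28.8434
df = (3, 30)

test statistic = 28.843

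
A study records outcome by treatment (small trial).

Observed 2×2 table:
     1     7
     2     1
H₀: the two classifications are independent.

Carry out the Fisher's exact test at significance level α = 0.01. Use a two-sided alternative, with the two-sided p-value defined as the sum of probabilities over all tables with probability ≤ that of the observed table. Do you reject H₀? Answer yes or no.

reject H₀: no

Margins: r₁=8, r₂=3, c₁=3, c₂=8, n=11
p_obs = C(8,1)·C(3,2)/C(11,3); sum pmf over tables with pmf ≤ p_obs
p-value (two-sided) = 0.15152
At α=0.01: p ≥ α → fail to reject H₀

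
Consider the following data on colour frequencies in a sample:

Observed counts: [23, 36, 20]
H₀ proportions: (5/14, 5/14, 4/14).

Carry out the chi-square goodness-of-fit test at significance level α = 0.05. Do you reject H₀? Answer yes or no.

n = 79; E_i = n·p_i = [28.21, 28.21, 22.57]
χ² = (23−28.21)²/28.21 + (36−28.21)²/28.21 + (20−22.57)²/22.57 = 3.4051
df = 2
p-value (upper-tail) = 0.18222
At α=0.05: p ≥ α → fail to reject H₀

reject H₀: no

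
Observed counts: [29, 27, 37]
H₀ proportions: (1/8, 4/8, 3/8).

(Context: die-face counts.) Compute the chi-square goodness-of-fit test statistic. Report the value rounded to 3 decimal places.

n = 93; E_i = n·p_i = [11.62, 46.50, 34.88]
χ² = (29−11.62)²/11.62 + (27−46.50)²/46.50 + (37−34.88)²/34.88 = 34.2760
df = 2

test statistic = 34.276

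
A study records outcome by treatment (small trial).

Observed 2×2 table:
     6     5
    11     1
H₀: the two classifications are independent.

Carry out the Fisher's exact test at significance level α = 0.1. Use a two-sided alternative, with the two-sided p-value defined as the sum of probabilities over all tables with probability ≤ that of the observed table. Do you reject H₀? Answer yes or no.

Margins: r₁=11, r₂=12, c₁=17, c₂=6, n=23
p_obs = C(11,6)·C(12,11)/C(23,17); sum pmf over tables with pmf ≤ p_obs
p-value (two-sided) = 0.06865
At α=0.1: p < α → reject H₀

reject H₀: yes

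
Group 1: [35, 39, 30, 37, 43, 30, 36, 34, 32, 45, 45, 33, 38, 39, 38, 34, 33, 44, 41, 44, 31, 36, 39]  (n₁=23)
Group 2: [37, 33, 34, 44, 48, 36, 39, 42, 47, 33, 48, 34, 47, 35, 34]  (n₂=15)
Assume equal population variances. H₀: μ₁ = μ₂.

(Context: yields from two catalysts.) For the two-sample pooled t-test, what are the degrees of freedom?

degrees of freedom = 36

df = n₁ + n₂ − 2 = 23 + 15 − 2 = 36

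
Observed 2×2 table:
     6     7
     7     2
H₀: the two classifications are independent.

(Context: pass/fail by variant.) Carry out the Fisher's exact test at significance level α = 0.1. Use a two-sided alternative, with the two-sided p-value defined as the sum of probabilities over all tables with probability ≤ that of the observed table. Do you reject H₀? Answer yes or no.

Margins: r₁=13, r₂=9, c₁=13, c₂=9, n=22
p_obs = C(13,6)·C(9,7)/C(22,13); sum pmf over tables with pmf ≤ p_obs
p-value (two-sided) = 0.20310
At α=0.1: p ≥ α → fail to reject H₀

reject H₀: no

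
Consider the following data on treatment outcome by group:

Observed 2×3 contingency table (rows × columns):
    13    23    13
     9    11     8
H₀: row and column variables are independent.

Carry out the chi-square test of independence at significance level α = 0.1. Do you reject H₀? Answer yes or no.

Row totals [49, 28], col totals [22, 34, 21], n=77
χ² = (13−14.00)²/14.00 + (23−21.64)²/21.64 + (13−13.36)²/13.36 + (9−8.00)²/8.00 + (11−12.36)²/12.36 + (8−7.64)²/7.64 = 0.4600
df = 2
p-value (upper-tail) = 0.79454
At α=0.1: p ≥ α → fail to reject H₀

reject H₀: no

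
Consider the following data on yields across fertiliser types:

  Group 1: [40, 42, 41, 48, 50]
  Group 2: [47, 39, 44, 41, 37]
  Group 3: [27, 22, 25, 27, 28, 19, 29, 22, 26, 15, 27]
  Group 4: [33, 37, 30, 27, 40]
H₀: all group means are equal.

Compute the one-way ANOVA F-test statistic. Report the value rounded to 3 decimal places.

test statistic = 30.621

Group means [44.20, 41.60, 24.27, 33.40], grand mean 33.192
SSB = Σnᵢ(x̄ᵢ−x̄)² = 1834.657; SSW = ΣΣ(x−x̄ᵢ)² = 439.382
MSB = 1834.657/3 = 611.5522; MSW = 439.382/22 = 19.9719
F = MSB/MSW = 30.6206
df = (3, 22)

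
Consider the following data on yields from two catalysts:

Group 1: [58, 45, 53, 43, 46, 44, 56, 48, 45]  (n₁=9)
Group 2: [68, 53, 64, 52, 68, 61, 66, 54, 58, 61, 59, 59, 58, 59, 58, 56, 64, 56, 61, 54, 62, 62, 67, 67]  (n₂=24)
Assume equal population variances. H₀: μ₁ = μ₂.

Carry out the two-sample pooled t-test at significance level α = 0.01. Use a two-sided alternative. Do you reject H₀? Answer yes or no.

x̄₁=48.667, s₁=5.568, n₁=9
x̄₂=60.292, s₂=4.823, n₂=24
s_p² = [8·5.568² + 23·4.823²]/31 = 25.2567
SE = √(s_p²·(1/9+1/24)) = 1.9643
t = (48.667−60.292)/1.9643 = -5.9180
df = 31
p-value (two-sided) = 0.00000
At α=0.01: p < α → reject H₀

reject H₀: yes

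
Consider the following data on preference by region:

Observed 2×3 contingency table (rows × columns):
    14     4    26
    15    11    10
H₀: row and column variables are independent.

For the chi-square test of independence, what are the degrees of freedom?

df = (r−1)(c−1) = (2−1)·(3−1) = 2

degrees of freedom = 2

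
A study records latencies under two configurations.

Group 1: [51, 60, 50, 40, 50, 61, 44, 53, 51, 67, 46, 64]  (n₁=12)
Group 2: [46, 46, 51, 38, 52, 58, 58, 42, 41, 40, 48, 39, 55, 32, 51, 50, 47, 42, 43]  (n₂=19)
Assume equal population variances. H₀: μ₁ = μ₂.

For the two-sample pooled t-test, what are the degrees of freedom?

degrees of freedom = 29

df = n₁ + n₂ − 2 = 12 + 19 − 2 = 29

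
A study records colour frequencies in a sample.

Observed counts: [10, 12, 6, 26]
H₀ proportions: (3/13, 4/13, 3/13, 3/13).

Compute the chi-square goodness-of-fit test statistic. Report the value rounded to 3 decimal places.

n = 54; E_i = n·p_i = [12.46, 16.62, 12.46, 12.46]
χ² = (10−12.46)²/12.46 + (12−16.62)²/16.62 + (6−12.46)²/12.46 + (26−12.46)²/12.46 = 19.8272
df = 3

test statistic = 19.827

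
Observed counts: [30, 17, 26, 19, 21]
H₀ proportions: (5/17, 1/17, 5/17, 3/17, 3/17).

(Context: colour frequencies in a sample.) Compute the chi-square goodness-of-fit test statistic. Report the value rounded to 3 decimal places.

test statistic = 18.116

n = 113; E_i = n·p_i = [33.24, 6.65, 33.24, 19.94, 19.94]
χ² = (30−33.24)²/33.24 + (17−6.65)²/6.65 + (26−33.24)²/33.24 + (19−19.94)²/19.94 + (21−19.94)²/19.94 = 18.1156
df = 4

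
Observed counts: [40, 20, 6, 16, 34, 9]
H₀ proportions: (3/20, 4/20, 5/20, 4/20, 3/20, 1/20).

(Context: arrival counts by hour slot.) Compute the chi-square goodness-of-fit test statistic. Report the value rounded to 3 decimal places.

n = 125; E_i = n·p_i = [18.75, 25.00, 31.25, 25.00, 18.75, 6.25]
χ² = (40−18.75)²/18.75 + (20−25.00)²/25.00 + (6−31.25)²/31.25 + (16−25.00)²/25.00 + (34−18.75)²/18.75 + (9−6.25)²/6.25 = 62.3387
df = 5

test statistic = 62.339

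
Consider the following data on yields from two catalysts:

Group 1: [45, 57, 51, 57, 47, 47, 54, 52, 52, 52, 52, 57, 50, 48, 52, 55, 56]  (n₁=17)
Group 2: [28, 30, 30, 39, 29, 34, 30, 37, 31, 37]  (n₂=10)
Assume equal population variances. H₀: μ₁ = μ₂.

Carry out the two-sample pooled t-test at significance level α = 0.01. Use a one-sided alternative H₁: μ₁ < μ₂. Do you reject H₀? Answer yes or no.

x̄₁=52.000, s₁=3.742, n₁=17
x̄₂=32.500, s₂=3.923, n₂=10
s_p² = [16·3.742² + 9·3.923²]/25 = 14.5000
SE = √(s_p²·(1/17+1/10)) = 1.5175
t = (52.000−32.500)/1.5175 = 12.8497
df = 25
p-value (one-sided, H₁ less) = 1.00000
At α=0.01: p ≥ α → fail to reject H₀

reject H₀: no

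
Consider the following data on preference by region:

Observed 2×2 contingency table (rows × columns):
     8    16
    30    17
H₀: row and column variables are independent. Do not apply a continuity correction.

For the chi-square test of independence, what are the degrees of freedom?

df = (r−1)(c−1) = (2−1)·(2−1) = 1

degrees of freedom = 1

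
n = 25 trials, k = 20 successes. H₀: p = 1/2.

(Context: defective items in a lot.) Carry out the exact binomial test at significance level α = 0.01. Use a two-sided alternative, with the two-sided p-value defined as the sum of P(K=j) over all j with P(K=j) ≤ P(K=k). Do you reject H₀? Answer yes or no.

Exact binomial: n=25, k=20, p₀=1/2=0.5000
P(X=j) = C(n,j)·p₀^j·(1−p₀)^(n−j); p = Σ P(X=j) over j with P(X=j) ≤ P(X=20)
p-value (two-sided) = 0.00408
At α=0.01: p < α → reject H₀

reject H₀: yes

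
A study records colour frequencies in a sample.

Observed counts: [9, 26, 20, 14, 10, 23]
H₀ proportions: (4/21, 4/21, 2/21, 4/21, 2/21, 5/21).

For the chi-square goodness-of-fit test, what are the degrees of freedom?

degrees of freedom = 5

df = k − 1 = 6 − 1 = 5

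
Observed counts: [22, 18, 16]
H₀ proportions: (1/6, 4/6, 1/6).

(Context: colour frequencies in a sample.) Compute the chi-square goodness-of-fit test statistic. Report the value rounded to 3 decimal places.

test statistic = 31.964

n = 56; E_i = n·p_i = [9.33, 37.33, 9.33]
χ² = (22−9.33)²/9.33 + (18−37.33)²/37.33 + (16−9.33)²/9.33 = 31.9643
df = 2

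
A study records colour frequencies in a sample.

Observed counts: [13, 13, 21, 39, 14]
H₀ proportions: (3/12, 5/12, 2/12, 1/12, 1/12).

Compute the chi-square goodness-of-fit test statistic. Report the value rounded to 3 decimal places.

test statistic = 143.316

n = 100; E_i = n·p_i = [25.00, 41.67, 16.67, 8.33, 8.33]
χ² = (13−25.00)²/25.00 + (13−41.67)²/41.67 + (21−16.67)²/16.67 + (39−8.33)²/8.33 + (14−8.33)²/8.33 = 143.3160
df = 4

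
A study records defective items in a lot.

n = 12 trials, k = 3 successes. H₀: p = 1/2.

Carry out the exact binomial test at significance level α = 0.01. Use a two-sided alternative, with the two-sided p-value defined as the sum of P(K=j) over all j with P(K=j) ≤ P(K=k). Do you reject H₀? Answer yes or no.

Exact binomial: n=12, k=3, p₀=1/2=0.5000
P(X=j) = C(n,j)·p₀^j·(1−p₀)^(n−j); p = Σ P(X=j) over j with P(X=j) ≤ P(X=3)
p-value (two-sided) = 0.14600
At α=0.01: p ≥ α → fail to reject H₀

reject H₀: no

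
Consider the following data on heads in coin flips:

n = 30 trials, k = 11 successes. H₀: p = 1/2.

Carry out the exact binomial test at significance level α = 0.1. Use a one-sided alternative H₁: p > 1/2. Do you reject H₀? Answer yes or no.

Exact binomial: n=30, k=11, p₀=1/2=0.5000
P(X≥11) from Σ C(n,i)·p₀^i·(1−p₀)^(n−i)
p-value (one-sided, H₁ greater) = 0.95063
At α=0.1: p ≥ α → fail to reject H₀

reject H₀: no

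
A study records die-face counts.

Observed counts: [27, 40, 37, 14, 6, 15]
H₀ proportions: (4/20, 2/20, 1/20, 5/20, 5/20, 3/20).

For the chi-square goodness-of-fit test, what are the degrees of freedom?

df = k − 1 = 6 − 1 = 5

degrees of freedom = 5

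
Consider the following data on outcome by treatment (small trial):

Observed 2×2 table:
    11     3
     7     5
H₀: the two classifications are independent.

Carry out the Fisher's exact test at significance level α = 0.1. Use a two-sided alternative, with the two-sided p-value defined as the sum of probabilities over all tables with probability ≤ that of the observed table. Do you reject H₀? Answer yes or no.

reject H₀: no

Margins: r₁=14, r₂=12, c₁=18, c₂=8, n=26
p_obs = C(14,11)·C(12,7)/C(26,18); sum pmf over tables with pmf ≤ p_obs
p-value (two-sided) = 0.40092
At α=0.1: p ≥ α → fail to reject H₀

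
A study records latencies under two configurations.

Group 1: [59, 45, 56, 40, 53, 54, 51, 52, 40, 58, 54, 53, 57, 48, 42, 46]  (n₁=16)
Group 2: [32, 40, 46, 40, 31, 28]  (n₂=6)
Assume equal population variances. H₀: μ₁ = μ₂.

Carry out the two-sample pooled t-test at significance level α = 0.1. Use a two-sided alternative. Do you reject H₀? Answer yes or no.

x̄₁=50.500, s₁=6.272, n₁=16
x̄₂=36.167, s₂=6.882, n₂=6
s_p² = [15·6.272² + 5·6.882²]/20 = 41.3417
SE = √(s_p²·(1/16+1/6)) = 3.0780
t = (50.500−36.167)/3.0780 = 4.6567
df = 20
p-value (two-sided) = 0.00015
At α=0.1: p < α → reject H₀

reject H₀: yes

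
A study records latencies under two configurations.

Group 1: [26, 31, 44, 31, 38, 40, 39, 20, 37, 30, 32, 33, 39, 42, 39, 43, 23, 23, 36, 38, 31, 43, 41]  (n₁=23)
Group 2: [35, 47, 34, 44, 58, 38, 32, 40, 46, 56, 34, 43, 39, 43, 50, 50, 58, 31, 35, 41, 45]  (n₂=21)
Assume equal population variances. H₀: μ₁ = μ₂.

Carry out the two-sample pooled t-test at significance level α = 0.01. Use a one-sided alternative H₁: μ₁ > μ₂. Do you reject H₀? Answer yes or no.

reject H₀: no

x̄₁=34.739, s₁=6.969, n₁=23
x̄₂=42.810, s₂=8.232, n₂=21
s_p² = [22·6.969² + 20·8.232²]/42 = 57.7065
SE = √(s_p²·(1/23+1/21)) = 2.2928
t = (34.739−42.810)/2.2928 = -3.5199
df = 42
p-value (one-sided, H₁ greater) = 0.99947
At α=0.01: p ≥ α → fail to reject H₀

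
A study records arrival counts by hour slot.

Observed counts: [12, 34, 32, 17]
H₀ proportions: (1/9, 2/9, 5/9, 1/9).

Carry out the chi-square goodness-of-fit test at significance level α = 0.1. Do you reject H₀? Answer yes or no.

n = 95; E_i = n·p_i = [10.56, 21.11, 52.78, 10.56]
χ² = (12−10.56)²/10.56 + (34−21.11)²/21.11 + (32−52.78)²/52.78 + (17−10.56)²/10.56 = 20.1811
df = 3
p-value (upper-tail) = 0.00016
At α=0.1: p < α → reject H₀

reject H₀: yes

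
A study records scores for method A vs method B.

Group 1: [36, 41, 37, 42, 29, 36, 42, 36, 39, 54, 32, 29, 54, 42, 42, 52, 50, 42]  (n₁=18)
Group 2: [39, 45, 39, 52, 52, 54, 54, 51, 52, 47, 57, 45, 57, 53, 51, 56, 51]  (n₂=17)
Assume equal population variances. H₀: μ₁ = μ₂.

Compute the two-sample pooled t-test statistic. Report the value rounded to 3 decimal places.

x̄₁=40.833, s₁=7.702, n₁=18
x̄₂=50.294, s₂=5.531, n₂=17
s_p² = [17·7.702² + 16·5.531²]/33 = 45.3948
SE = √(s_p²·(1/18+1/17)) = 2.2786
t = (40.833−50.294)/2.2786 = -4.1519
df = 33

test statistic = -4.152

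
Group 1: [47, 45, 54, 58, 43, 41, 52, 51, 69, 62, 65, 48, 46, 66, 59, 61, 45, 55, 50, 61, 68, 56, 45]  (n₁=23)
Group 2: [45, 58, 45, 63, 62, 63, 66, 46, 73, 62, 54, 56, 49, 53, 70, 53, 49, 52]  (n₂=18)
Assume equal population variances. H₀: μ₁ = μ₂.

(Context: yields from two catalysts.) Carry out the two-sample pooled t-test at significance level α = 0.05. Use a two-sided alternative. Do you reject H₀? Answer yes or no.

reject H₀: no

x̄₁=54.217, s₁=8.538, n₁=23
x̄₂=56.611, s₂=8.507, n₂=18
s_p² = [22·8.538² + 17·8.507²]/39 = 72.6716
SE = √(s_p²·(1/23+1/18)) = 2.6827
t = (54.217−56.611)/2.6827 = -0.8923
df = 39
p-value (two-sided) = 0.37772
At α=0.05: p ≥ α → fail to reject H₀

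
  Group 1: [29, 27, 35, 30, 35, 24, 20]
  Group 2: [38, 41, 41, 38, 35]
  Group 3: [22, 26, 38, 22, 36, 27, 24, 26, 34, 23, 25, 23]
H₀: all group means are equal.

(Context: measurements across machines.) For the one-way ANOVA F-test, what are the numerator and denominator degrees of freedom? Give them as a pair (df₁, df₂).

k = 3 groups, N = 24 total
df = (k−1, N−k) = (3−1, 24−3) = (2, 21)

degrees of freedom = [2, 21]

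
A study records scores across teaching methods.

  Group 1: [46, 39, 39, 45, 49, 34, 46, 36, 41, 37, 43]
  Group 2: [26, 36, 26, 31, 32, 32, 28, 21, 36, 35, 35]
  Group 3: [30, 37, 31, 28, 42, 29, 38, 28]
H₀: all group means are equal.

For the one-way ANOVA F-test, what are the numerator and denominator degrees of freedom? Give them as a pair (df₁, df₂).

k = 3 groups, N = 30 total
df = (k−1, N−k) = (3−1, 30−3) = (2, 27)

degrees of freedom = [2, 27]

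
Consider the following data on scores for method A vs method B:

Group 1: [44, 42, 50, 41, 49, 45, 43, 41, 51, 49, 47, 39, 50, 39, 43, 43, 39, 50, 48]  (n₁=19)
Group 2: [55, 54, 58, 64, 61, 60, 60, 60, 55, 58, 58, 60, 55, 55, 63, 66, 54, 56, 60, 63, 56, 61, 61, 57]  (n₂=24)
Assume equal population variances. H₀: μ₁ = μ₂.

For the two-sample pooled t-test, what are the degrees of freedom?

degrees of freedom = 41

df = n₁ + n₂ − 2 = 19 + 24 − 2 = 41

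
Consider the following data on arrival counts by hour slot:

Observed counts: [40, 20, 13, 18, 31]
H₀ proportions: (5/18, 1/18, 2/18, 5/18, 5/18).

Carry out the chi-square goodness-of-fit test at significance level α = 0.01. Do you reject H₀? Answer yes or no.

reject H₀: yes

n = 122; E_i = n·p_i = [33.89, 6.78, 13.56, 33.89, 33.89]
χ² = (40−33.89)²/33.89 + (20−6.78)²/6.78 + (13−13.56)²/13.56 + (18−33.89)²/33.89 + (31−33.89)²/33.89 = 34.6148
df = 4
p-value (upper-tail) = 0.00000
At α=0.01: p < α → reject H₀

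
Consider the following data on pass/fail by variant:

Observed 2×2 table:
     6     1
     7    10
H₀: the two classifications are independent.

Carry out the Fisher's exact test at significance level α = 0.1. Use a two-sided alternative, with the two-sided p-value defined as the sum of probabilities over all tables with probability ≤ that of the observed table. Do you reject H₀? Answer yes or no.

reject H₀: yes

Margins: r₁=7, r₂=17, c₁=13, c₂=11, n=24
p_obs = C(7,6)·C(17,7)/C(24,13); sum pmf over tables with pmf ≤ p_obs
p-value (two-sided) = 0.07780
At α=0.1: p < α → reject H₀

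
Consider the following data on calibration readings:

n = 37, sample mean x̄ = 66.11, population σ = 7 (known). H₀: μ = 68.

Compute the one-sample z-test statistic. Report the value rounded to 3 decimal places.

test statistic = -1.642

SE = σ/√n = 7/√37 = 1.1508
z = (x̄−μ₀)/SE = (66.11−68)/1.1508 = -1.6423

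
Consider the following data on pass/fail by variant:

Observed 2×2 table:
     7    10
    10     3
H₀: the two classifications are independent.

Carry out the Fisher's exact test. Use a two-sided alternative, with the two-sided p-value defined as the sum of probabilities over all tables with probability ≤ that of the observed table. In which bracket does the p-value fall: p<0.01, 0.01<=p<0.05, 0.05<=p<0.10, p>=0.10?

Margins: r₁=17, r₂=13, c₁=17, c₂=13, n=30
p_obs = C(17,7)·C(13,10)/C(30,17); sum pmf over tables with pmf ≤ p_obs
p-value (two-sided) = 0.07112
→ bracket: 0.05<=p<0.10

p-value bracket: 0.05<=p<0.10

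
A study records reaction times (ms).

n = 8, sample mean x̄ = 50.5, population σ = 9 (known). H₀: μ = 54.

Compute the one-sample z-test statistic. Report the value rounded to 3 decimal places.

test statistic = -1.100

SE = σ/√n = 9/√8 = 3.1820
z = (x̄−μ₀)/SE = (50.5−54)/3.1820 = -1.0999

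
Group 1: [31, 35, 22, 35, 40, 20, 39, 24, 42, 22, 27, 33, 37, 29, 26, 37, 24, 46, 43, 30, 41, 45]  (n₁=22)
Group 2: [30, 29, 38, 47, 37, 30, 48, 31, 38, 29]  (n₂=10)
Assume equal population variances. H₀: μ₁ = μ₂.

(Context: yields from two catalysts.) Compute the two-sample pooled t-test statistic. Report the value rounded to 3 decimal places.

x̄₁=33.091, s₁=8.076, n₁=22
x̄₂=35.700, s₂=7.212, n₂=10
s_p² = [21·8.076² + 9·7.212²]/30 = 61.2639
SE = √(s_p²·(1/22+1/10)) = 2.9851
t = (33.091−35.700)/2.9851 = -0.8740
df = 30

test statistic = -0.874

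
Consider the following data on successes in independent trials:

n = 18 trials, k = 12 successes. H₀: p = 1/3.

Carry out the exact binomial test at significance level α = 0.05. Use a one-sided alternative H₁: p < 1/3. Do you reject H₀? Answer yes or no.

Exact binomial: n=18, k=12, p₀=1/3=0.3333
P(X≤12) from Σ C(n,i)·p₀^i·(1−p₀)^(n−i)
p-value (one-sided, H₁ less) = 0.99915
At α=0.05: p ≥ α → fail to reject H₀

reject H₀: no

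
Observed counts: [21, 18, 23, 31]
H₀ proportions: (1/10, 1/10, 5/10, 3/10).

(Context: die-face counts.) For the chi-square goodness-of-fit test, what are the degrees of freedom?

degrees of freedom = 3

df = k − 1 = 4 − 1 = 3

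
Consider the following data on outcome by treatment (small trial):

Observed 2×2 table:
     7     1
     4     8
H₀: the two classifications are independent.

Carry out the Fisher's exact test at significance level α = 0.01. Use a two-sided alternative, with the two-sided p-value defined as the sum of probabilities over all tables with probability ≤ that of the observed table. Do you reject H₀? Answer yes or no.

Margins: r₁=8, r₂=12, c₁=11, c₂=9, n=20
p_obs = C(8,7)·C(12,4)/C(20,11); sum pmf over tables with pmf ≤ p_obs
p-value (two-sided) = 0.02810
At α=0.01: p ≥ α → fail to reject H₀

reject H₀: no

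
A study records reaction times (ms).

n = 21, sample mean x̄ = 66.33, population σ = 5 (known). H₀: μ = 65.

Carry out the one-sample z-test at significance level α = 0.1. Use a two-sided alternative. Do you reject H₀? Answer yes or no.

reject H₀: no

SE = σ/√n = 5/√21 = 1.0911
z = (x̄−μ₀)/SE = (66.33−65)/1.0911 = 1.2190
p-value (two-sided) = 0.22286
At α=0.1: p ≥ α → fail to reject H₀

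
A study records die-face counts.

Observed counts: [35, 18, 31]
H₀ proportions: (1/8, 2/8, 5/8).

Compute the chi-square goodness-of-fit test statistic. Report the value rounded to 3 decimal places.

test statistic = 66.400

n = 84; E_i = n·p_i = [10.50, 21.00, 52.50]
χ² = (35−10.50)²/10.50 + (18−21.00)²/21.00 + (31−52.50)²/52.50 = 66.4000
df = 2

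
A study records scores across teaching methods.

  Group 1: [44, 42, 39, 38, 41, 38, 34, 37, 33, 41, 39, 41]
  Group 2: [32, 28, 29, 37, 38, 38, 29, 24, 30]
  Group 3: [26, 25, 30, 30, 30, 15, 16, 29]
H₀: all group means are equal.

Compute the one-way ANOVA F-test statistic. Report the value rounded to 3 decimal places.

Group means [38.92, 31.67, 25.12], grand mean 32.862
SSB = Σnᵢ(x̄ᵢ−x̄)² = 931.657; SSW = ΣΣ(x−x̄ᵢ)² = 583.792
MSB = 931.657/2 = 465.8283; MSW = 583.792/26 = 22.4535
F = MSB/MSW = 20.7463
df = (2, 26)

test statistic = 20.746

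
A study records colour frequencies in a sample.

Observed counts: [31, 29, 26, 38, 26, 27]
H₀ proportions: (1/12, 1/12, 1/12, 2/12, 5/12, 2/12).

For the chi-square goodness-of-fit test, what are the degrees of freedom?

df = k − 1 = 6 − 1 = 5

degrees of freedom = 5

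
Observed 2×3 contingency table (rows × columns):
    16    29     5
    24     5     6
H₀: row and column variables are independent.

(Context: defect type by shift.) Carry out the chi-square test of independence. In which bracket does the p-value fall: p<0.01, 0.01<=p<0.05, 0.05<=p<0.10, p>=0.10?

Row totals [50, 35], col totals [40, 34, 11], n=85
χ² = (16−23.53)²/23.53 + (29−20.00)²/20.00 + (5−6.47)²/6.47 + (24−16.47)²/16.47 + (5−14.00)²/14.00 + (6−4.53)²/4.53 = 16.4988
df = 2
p-value (upper-tail) = 0.00026
→ bracket: p<0.01

p-value bracket: p<0.01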